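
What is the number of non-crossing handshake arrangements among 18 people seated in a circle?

Non-crossing handshake pairings of 2n people are counted by C_n; 18 people gives n = 9.
C_9 = C_8 · 2(2·8+1)/(8+2) = 1430 · 34/10 = 4862.

4862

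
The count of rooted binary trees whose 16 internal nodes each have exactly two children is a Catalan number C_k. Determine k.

The number of full binary trees on 16 internal nodes is the Catalan number C_16.

16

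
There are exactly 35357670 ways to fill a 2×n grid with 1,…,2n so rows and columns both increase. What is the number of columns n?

16

Standard Young tableaux of shape 2×n are counted by C_n. Since C_16 = 35357670, the index is 16.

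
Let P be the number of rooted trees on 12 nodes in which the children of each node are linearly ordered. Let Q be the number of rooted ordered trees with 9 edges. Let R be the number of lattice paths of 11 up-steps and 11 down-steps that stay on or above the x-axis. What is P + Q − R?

4862

Rooted ordered (plane) trees on m nodes have m−1 edges and are counted by C_{m−1}; m = 12 gives C_11. So P = C_11 = 58786.
Rooted ordered trees with n edges are counted by C_n; here n = 9. So Q = C_9 = 4862.
A Dyck path with 11 up-steps and 11 down-steps has semilength 11, so there are C_11 of them. So R = C_11 = 58786.
P + Q − R = 58786 + 4862 − 58786 = 4862.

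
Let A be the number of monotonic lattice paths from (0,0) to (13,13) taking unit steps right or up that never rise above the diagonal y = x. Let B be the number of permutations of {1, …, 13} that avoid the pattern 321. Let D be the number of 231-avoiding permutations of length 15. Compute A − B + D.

Sub-diagonal monotone paths from (0,0) to (13,13) biject with Dyck paths of semilength 13, giving C_13. So A = C_13 = 742900.
For any fixed pattern of length 3, the pattern-avoiding permutations of [13] number C_13. So B = C_13 = 742900.
For any fixed pattern of length 3, the pattern-avoiding permutations of [15] number C_15. So D = C_15 = 9694845.
A − B + D = 742900 − 742900 + 9694845 = 9694845.

9694845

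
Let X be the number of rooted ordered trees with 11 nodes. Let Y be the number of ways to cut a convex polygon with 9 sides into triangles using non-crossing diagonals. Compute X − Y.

A rooted plane tree on 11 nodes has 10 edges, and such trees are counted by C_10. So X = C_10 = 16796.
Triangulations of a convex m-gon are counted by C_{m−2}; with m = 9 this is C_7. So Y = C_7 = 429.
X − Y = 16796 − 429 = 16367.

16367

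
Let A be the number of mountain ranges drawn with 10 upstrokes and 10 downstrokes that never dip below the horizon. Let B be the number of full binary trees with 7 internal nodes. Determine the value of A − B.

16367

Paths of 10 up- and 10 down-steps that never dip below the axis are Dyck paths; their count is C_10. So A = C_10 = 16796.
The number of full binary trees on 7 internal nodes is the Catalan number C_7. So B = C_7 = 429.
A − B = 16796 − 429 = 16367.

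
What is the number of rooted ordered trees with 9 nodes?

A rooted plane tree on 9 nodes has 8 edges, and such trees are counted by C_8.
C_8 = 1430.

1430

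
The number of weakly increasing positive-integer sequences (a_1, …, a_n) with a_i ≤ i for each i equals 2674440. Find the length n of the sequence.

Such sub-staircase sequences of length n are counted by C_n. Since C_14 = 2674440, the index is 14.

14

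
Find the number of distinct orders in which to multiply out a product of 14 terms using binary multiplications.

Bracketing 14 factors into binary products is counted by C_{14−1} = C_13.
C_13 = 742900.

742900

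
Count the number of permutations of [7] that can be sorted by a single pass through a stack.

By Knuth's characterisation, the stack-sortable permutations of length 7 are the 231-avoiders, numbering C_7.
C_7 = C(14,7)/8 = 3432/8 = 429.

429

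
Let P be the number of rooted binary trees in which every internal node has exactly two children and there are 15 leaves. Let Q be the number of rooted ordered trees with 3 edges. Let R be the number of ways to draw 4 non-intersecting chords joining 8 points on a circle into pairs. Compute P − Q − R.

Full binary trees with 15 leaves have 15−1 = 14 internal nodes, so there are C_14 of them. So P = C_14 = 2674440.
Rooted ordered trees with n edges are counted by C_n; here n = 3. So Q = C_3 = 5.
Non-crossing perfect matchings of 2n points on a circle are counted by C_n; with 8 points, n = 4. So R = C_4 = 14.
P − Q − R = 2674440 − 5 − 14 = 2674421.

2674421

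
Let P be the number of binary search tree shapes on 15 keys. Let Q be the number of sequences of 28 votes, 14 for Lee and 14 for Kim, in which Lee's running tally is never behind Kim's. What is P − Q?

Binary trees (left/right distinguished) on n nodes are counted by C_n; here n = 15. So P = C_15 = 9694845.
Reading a vote for the leader as '(' and for the other as ')' turns such a sequence into a balanced string of 14 pairs, so the count is C_14. So Q = C_14 = 2674440.
P − Q = 9694845 − 2674440 = 7020405.

7020405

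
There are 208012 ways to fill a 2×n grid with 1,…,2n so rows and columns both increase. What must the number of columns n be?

12

Standard Young tableaux of shape 2×n are counted by C_n; 208012 = C_12.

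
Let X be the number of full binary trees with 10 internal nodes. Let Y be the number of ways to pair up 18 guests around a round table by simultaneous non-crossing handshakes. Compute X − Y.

11934

The number of full binary trees on 10 internal nodes is the Catalan number C_10. So X = C_10 = 16796.
Non-crossing handshake pairings of 2n people are counted by C_n; 18 people gives n = 9. So Y = C_9 = 4862.
X − Y = 16796 − 4862 = 11934.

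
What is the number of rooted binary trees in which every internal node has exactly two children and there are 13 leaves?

208012

A full binary tree with L leaves has L−1 internal nodes and is counted by C_{L−1}; L = 13 gives C_12.
C_12 = C(24,12)/13 = 2704156/13 = 208012.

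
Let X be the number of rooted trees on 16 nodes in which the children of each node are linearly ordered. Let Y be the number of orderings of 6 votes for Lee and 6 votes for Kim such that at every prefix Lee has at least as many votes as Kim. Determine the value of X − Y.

Rooted ordered (plane) trees on m nodes have m−1 edges and are counted by C_{m−1}; m = 16 gives C_15. So X = C_15 = 9694845.
Reading a vote for the leader as '(' and for the other as ')' turns such a sequence into a balanced string of 6 pairs, so the count is C_6. So Y = C_6 = 132.
X − Y = 9694845 − 132 = 9694713.

9694713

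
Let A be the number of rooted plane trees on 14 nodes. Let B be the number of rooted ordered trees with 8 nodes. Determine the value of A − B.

A rooted plane tree on 14 nodes has 13 edges, and such trees are counted by C_13. So A = C_13 = 742900.
A rooted plane tree on 8 nodes has 7 edges, and such trees are counted by C_7. So B = C_7 = 429.
A − B = 742900 − 429 = 742471.

742471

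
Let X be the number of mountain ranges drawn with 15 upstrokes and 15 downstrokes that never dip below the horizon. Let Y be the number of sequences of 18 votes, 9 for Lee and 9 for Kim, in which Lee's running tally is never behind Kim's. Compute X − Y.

Dyck paths of semilength n (length 2n) are counted by C_n; here n = 15. So X = C_15 = 9694845.
Reading a vote for the leader as '(' and for the other as ')' turns such a sequence into a balanced string of 9 pairs, so the count is C_9. So Y = C_9 = 4862.
X − Y = 9694845 − 4862 = 9689983.

9689983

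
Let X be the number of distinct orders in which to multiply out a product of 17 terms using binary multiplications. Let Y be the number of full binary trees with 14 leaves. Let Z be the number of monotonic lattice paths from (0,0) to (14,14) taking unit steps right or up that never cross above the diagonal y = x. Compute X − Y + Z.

Ways to associate a product of 17 factors correspond to binary trees on 17 leaves, so the count is C_16. So X = C_16 = 35357670.
Full binary trees with 14 leaves have 14−1 = 13 internal nodes, so there are C_13 of them. So Y = C_13 = 742900.
Sub-diagonal monotone paths from (0,0) to (14,14) biject with Dyck paths of semilength 14, giving C_14. So Z = C_14 = 2674440.
X − Y + Z = 35357670 − 742900 + 2674440 = 37289210.

37289210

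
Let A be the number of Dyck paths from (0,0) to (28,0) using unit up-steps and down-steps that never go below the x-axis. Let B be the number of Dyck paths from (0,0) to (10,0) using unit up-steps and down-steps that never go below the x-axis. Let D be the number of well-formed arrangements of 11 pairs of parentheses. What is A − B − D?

2615612

Dyck paths of semilength n (length 2n) are counted by C_n; here n = 14. So A = C_14 = 2674440.
Paths of 5 up- and 5 down-steps that never dip below the axis are Dyck paths; their count is C_5. So B = C_5 = 42.
A balanced arrangement of 11 bracket pairs is a Dyck word of semilength 11, so the count is C_11. So D = C_11 = 58786.
A − B − D = 2674440 − 42 − 58786 = 2615612.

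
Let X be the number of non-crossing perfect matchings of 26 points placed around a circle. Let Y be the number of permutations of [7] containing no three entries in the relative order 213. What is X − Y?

742471

Pairing 26 circle points by 13 non-crossing chords gives C_13 matchings. So X = C_13 = 742900.
Permutations of [n] avoiding any single length-3 pattern are counted by C_n; here n = 7. So Y = C_7 = 429.
X − Y = 742900 − 429 = 742471.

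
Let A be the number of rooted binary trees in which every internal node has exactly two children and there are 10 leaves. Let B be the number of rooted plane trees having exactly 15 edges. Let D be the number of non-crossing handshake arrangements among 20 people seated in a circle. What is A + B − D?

9682911

A full binary tree with L leaves has L−1 internal nodes and is counted by C_{L−1}; L = 10 gives C_9. So A = C_9 = 4862.
Rooted ordered trees with n edges are counted by C_n; here n = 15. So B = C_15 = 9694845.
Non-crossing handshake pairings of 2n people are counted by C_n; 20 people gives n = 10. So D = C_10 = 16796.
A + B − D = 4862 + 9694845 − 16796 = 9682911.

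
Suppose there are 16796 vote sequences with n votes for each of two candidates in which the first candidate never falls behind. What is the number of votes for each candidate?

Such ballot sequences with n votes each are counted by C_n, and C_10 = 16796.

10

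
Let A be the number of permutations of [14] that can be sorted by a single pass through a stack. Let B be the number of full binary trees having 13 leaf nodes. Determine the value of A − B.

Stack-sortable permutations are exactly the 231-avoiding ones, counted by C_n; here n = 14. So A = C_14 = 2674440.
A full binary tree with L leaves has L−1 internal nodes and is counted by C_{L−1}; L = 13 gives C_12. So B = C_12 = 208012.
A − B = 2674440 − 208012 = 2466428.

2466428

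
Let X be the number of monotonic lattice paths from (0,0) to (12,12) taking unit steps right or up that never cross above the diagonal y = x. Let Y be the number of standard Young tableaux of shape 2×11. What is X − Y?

Monotone paths in an n×n grid that stay weakly below the diagonal are counted by C_n; here n = 12. So X = C_12 = 208012.
Standard Young tableaux of shape 2×n are counted by C_n; here n = 11. So Y = C_11 = 58786.
X − Y = 208012 − 58786 = 149226.

149226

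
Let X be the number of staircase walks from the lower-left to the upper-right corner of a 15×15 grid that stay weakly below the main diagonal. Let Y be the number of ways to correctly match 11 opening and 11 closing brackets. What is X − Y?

9636059

Monotone paths in an n×n grid that stay weakly below the diagonal are counted by C_n; here n = 15. So X = C_15 = 9694845.
Balanced strings of n pairs of brackets are counted by C_n; here n = 11. So Y = C_11 = 58786.
X − Y = 9694845 − 58786 = 9636059.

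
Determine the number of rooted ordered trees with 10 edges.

16796

A rooted plane tree with 10 edges has 11 nodes, and the count is C_10.
C_10 = C_9 · 2(2·9+1)/(9+2) = 4862 · 38/11 = 16796.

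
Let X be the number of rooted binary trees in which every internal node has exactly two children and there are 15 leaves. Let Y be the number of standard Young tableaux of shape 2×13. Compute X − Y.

Full binary trees with 15 leaves have 15−1 = 14 internal nodes, so there are C_14 of them. So X = C_14 = 2674440.
By the hook-length formula (or a Dyck-path bijection), SYT of shape 2×13 number C_13. So Y = C_13 = 742900.
X − Y = 2674440 − 742900 = 1931540.

1931540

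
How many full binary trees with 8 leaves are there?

429

Full binary trees with 8 leaves have 8−1 = 7 internal nodes, so there are C_7 of them.
C_7 = C(14,7)/8 = 3432/8 = 429.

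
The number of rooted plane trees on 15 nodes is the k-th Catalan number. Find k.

Rooted ordered (plane) trees on m nodes have m−1 edges and are counted by C_{m−1}; m = 15 gives C_14.

14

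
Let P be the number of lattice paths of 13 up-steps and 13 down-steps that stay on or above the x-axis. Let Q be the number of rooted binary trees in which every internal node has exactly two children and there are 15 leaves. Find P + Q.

3417340

Paths of 13 up- and 13 down-steps that never dip below the axis are Dyck paths; their count is C_13. So P = C_13 = 742900.
A full binary tree with L leaves has L−1 internal nodes and is counted by C_{L−1}; L = 15 gives C_14. So Q = C_14 = 2674440.
P + Q = 742900 + 2674440 = 3417340.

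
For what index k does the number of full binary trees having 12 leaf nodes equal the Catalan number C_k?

A full binary tree with L leaves has L−1 internal nodes and is counted by C_{L−1}; L = 12 gives C_11.

11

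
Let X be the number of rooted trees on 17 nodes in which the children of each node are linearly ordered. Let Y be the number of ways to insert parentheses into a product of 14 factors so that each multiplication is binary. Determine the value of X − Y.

Rooted ordered (plane) trees on m nodes have m−1 edges and are counted by C_{m−1}; m = 17 gives C_16. So X = C_16 = 35357670.
Parenthesizations of m factors correspond to full binary trees with m leaves, counted by C_{m−1}; m = 14 gives C_13. So Y = C_13 = 742900.
X − Y = 35357670 − 742900 = 34614770.

34614770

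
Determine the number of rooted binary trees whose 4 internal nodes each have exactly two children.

Full binary trees with n internal nodes are counted by C_n; here n = 4.
C_4 = C(8,4)/5 = 70/5 = 14.

14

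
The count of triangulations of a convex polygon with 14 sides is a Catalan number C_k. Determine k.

12

A convex 14-gon is triangulated into 12 triangles, and the number of such triangulations is the Catalan number C_{14−2} = C_12.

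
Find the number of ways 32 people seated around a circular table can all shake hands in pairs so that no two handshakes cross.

35357670

With 32 = 2·16 people, non-crossing handshake pairings are non-crossing perfect matchings on a circle, counted by C_16.
C_16 = C(32,16)/17 = 601080390/17 = 35357670.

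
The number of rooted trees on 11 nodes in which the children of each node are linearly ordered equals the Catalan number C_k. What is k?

A rooted plane tree on 11 nodes has 10 edges, and such trees are counted by C_10.

10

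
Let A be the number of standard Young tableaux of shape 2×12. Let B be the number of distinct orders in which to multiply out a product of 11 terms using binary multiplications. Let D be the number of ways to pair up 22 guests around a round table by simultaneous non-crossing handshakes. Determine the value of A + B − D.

Standard Young tableaux of shape 2×n are counted by C_n; here n = 12. So A = C_12 = 208012.
Parenthesizations of m factors correspond to full binary trees with m leaves, counted by C_{m−1}; m = 11 gives C_10. So B = C_10 = 16796.
With 22 = 2·11 people, non-crossing handshake pairings are non-crossing perfect matchings on a circle, counted by C_11. So D = C_11 = 58786.
A + B − D = 208012 + 16796 − 58786 = 166022.

166022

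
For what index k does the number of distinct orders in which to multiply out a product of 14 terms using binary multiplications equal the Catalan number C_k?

13

Bracketing 14 factors into binary products is counted by C_{14−1} = C_13.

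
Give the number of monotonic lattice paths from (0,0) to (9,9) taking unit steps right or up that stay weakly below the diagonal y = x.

4862

Monotone paths in an n×n grid that stay weakly below the diagonal are counted by C_n; here n = 9.
C_9 = C_8 · 2(2·8+1)/(8+2) = 1430 · 34/10 = 4862.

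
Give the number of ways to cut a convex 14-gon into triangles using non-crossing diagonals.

208012

Triangulations of a convex m-gon are counted by C_{m−2}; with m = 14 this is C_12.
C_12 = C_11 · 2(2·11+1)/(11+2) = 58786 · 46/13 = 208012.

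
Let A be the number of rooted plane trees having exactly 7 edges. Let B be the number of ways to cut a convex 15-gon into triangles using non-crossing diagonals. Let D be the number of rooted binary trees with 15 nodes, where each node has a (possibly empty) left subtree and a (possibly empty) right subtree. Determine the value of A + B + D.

A rooted plane tree with 7 edges has 8 nodes, and the count is C_7. So A = C_7 = 429.
A convex 15-gon is triangulated into 13 triangles, and the number of such triangulations is the Catalan number C_{15−2} = C_13. So B = C_13 = 742900.
Rooted binary trees with 15 nodes (each child slot possibly empty) number C_15. So D = C_15 = 9694845.
A + B + D = 429 + 742900 + 9694845 = 10438174.

10438174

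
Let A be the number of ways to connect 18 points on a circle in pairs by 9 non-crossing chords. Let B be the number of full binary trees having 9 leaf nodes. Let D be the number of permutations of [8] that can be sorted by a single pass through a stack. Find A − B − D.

2002

Non-crossing perfect matchings of 2n points on a circle are counted by C_n; with 18 points, n = 9. So A = C_9 = 4862.
A full binary tree with L leaves has L−1 internal nodes and is counted by C_{L−1}; L = 9 gives C_8. So B = C_8 = 1430.
Stack-sortable permutations are exactly the 231-avoiding ones, counted by C_n; here n = 8. So D = C_8 = 1430.
A − B − D = 4862 − 1430 − 1430 = 2002.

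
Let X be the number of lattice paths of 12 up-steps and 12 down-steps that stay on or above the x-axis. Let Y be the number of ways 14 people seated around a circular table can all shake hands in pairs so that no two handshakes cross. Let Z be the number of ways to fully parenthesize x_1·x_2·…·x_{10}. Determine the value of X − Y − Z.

Dyck paths of semilength n (length 2n) are counted by C_n; here n = 12. So X = C_12 = 208012.
With 14 = 2·7 people, non-crossing handshake pairings are non-crossing perfect matchings on a circle, counted by C_7. So Y = C_7 = 429.
Ways to associate a product of 10 factors correspond to binary trees on 10 leaves, so the count is C_9. So Z = C_9 = 4862.
X − Y − Z = 208012 − 429 − 4862 = 202721.

202721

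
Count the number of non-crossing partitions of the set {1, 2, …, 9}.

4862

The non-crossing partitions of [9] form a lattice of size C_9.
C_9 = 4862.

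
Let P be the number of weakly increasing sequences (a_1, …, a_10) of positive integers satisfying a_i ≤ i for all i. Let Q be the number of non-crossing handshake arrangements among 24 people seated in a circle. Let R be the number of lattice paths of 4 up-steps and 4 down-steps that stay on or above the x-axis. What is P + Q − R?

224794

Weakly increasing sequences with a_i ≤ i biject with Dyck paths of semilength 10, so there are C_10. So P = C_10 = 16796.
With 24 = 2·12 people, non-crossing handshake pairings are non-crossing perfect matchings on a circle, counted by C_12. So Q = C_12 = 208012.
Dyck paths of semilength n (length 2n) are counted by C_n; here n = 4. So R = C_4 = 14.
P + Q − R = 16796 + 208012 − 14 = 224794.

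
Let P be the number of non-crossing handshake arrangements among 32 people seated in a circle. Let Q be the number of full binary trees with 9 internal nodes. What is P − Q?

With 32 = 2·16 people, non-crossing handshake pairings are non-crossing perfect matchings on a circle, counted by C_16. So P = C_16 = 35357670.
The number of full binary trees on 9 internal nodes is the Catalan number C_9. So Q = C_9 = 4862.
P − Q = 35357670 − 4862 = 35352808.

35352808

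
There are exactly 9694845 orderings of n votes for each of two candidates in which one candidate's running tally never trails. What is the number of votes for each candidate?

Such ballot sequences with n votes each are counted by C_n; 9694845 = C_15.

15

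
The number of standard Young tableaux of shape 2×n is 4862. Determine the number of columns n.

Standard Young tableaux of shape 2×n are counted by C_n. Since C_9 = 4862, the index is 9.

9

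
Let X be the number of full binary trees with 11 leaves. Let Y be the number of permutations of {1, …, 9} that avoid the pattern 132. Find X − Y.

Full binary trees with 11 leaves have 11−1 = 10 internal nodes, so there are C_10 of them. So X = C_10 = 16796.
Permutations of [n] avoiding any single length-3 pattern are counted by C_n; here n = 9. So Y = C_9 = 4862.
X − Y = 16796 − 4862 = 11934.

11934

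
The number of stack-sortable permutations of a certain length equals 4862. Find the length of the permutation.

9

Stack-sortable permutations of [n] are counted by C_n. The Catalan number equal to 4862 is C_9.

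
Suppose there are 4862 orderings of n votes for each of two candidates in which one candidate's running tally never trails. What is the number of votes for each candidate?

Such ballot sequences with n votes each are counted by C_n; 4862 = C_9.

9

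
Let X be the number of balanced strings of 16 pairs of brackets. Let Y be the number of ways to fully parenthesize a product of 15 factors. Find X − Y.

32683230

With 16 pairs the number of balanced bracket strings is the Catalan number C_16. So X = C_16 = 35357670.
Bracketing 15 factors into binary products is counted by C_{15−1} = C_14. So Y = C_14 = 2674440.
X − Y = 35357670 − 2674440 = 32683230.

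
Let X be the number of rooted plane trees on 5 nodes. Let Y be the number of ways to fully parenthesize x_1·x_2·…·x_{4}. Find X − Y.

9

Rooted ordered (plane) trees on m nodes have m−1 edges and are counted by C_{m−1}; m = 5 gives C_4. So X = C_4 = 14.
Parenthesizations of m factors correspond to full binary trees with m leaves, counted by C_{m−1}; m = 4 gives C_3. So Y = C_3 = 5.
X − Y = 14 − 5 = 9.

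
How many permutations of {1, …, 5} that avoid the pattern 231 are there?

For any fixed pattern of length 3, the pattern-avoiding permutations of [5] number C_5.
C_5 = C(10,5)/6 = 252/6 = 42.

42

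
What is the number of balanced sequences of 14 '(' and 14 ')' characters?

2674440

With 14 pairs the number of balanced bracket strings is the Catalan number C_14.
C_14 = C_13 · 2(2·13+1)/(13+2) = 742900 · 54/15 = 2674440.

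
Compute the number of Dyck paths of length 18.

4862

A Dyck path with 9 up-steps and 9 down-steps has semilength 9, so there are C_9 of them.
C_9 = C(18,9)/10 = 48620/10 = 4862.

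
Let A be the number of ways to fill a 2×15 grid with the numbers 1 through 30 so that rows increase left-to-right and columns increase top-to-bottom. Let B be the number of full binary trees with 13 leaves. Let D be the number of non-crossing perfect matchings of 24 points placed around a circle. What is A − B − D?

By the hook-length formula (or a Dyck-path bijection), SYT of shape 2×15 number C_15. So A = C_15 = 9694845.
A full binary tree with L leaves has L−1 internal nodes and is counted by C_{L−1}; L = 13 gives C_12. So B = C_12 = 208012.
Pairing 24 circle points by 12 non-crossing chords gives C_12 matchings. So D = C_12 = 208012.
A − B − D = 9694845 − 208012 − 208012 = 9278821.

9278821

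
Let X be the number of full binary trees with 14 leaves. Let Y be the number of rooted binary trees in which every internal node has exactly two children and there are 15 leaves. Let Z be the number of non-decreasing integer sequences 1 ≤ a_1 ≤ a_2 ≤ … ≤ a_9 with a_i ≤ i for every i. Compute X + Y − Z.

3412478

A full binary tree with L leaves has L−1 internal nodes and is counted by C_{L−1}; L = 14 gives C_13. So X = C_13 = 742900.
A full binary tree with L leaves has L−1 internal nodes and is counted by C_{L−1}; L = 15 gives C_14. So Y = C_14 = 2674440.
Such sub-staircase sequences of length n are counted by C_n; here n = 9. So Z = C_9 = 4862.
X + Y − Z = 742900 + 2674440 − 4862 = 3412478.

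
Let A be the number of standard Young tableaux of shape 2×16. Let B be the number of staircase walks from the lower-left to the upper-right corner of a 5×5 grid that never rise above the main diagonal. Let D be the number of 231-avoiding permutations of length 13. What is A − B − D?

34614728

Standard Young tableaux of shape 2×n are counted by C_n; here n = 16. So A = C_16 = 35357670.
Monotone paths in an n×n grid that stay weakly below the diagonal are counted by C_n; here n = 5. So B = C_5 = 42.
For any fixed pattern of length 3, the pattern-avoiding permutations of [13] number C_13. So D = C_13 = 742900.
A − B − D = 35357670 − 42 − 742900 = 34614728.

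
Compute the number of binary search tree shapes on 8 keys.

1430

Rooted binary trees with 8 nodes (each child slot possibly empty) number C_8.
C_8 = 1430.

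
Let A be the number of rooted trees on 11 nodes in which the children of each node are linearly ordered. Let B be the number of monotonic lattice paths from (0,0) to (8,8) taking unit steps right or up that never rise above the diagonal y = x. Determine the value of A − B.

Rooted ordered (plane) trees on m nodes have m−1 edges and are counted by C_{m−1}; m = 11 gives C_10. So A = C_10 = 16796.
Monotone paths in an n×n grid that stay weakly below the diagonal are counted by C_n; here n = 8. So B = C_8 = 1430.
A − B = 16796 − 1430 = 15366.

15366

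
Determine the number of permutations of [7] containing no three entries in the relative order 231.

429

For any fixed pattern of length 3, the pattern-avoiding permutations of [7] number C_7.
C_7 = C_6 · 2(2·6+1)/(6+2) = 132 · 26/8 = 429.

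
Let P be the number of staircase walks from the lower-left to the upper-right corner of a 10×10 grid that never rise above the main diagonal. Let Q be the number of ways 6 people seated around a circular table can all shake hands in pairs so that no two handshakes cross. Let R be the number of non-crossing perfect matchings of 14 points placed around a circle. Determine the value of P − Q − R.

Sub-diagonal monotone paths from (0,0) to (10,10) biject with Dyck paths of semilength 10, giving C_10. So P = C_10 = 16796.
With 6 = 2·3 people, non-crossing handshake pairings are non-crossing perfect matchings on a circle, counted by C_3. So Q = C_3 = 5.
Pairing 14 circle points by 7 non-crossing chords gives C_7 matchings. So R = C_7 = 429.
P − Q − R = 16796 − 5 − 429 = 16362.

16362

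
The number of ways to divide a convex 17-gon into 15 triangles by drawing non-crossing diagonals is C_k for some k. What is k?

The number of triangulations of a 17-gon is the Catalan number C_15 (index = sides − 2).

15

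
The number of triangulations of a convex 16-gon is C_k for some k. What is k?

Triangulations of a convex m-gon are counted by C_{m−2}; with m = 16 this is C_14.

14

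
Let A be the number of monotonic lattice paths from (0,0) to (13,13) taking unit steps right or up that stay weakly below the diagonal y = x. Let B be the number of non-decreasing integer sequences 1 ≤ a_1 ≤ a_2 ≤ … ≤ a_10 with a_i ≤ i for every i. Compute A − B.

Monotone paths in an n×n grid that stay weakly below the diagonal are counted by C_n; here n = 13. So A = C_13 = 742900.
Weakly increasing sequences with a_i ≤ i biject with Dyck paths of semilength 10, so there are C_10. So B = C_10 = 16796.
A − B = 742900 − 16796 = 726104.

726104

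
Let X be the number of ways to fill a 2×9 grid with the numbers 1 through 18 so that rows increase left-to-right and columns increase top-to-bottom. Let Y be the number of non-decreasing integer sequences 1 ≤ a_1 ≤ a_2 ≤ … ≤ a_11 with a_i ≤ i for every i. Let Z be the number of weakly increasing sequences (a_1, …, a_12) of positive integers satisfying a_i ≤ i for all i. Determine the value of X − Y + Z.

154088

By the hook-length formula (or a Dyck-path bijection), SYT of shape 2×9 number C_9. So X = C_9 = 4862.
Weakly increasing sequences with a_i ≤ i biject with Dyck paths of semilength 11, so there are C_11. So Y = C_11 = 58786.
Weakly increasing sequences with a_i ≤ i biject with Dyck paths of semilength 12, so there are C_12. So Z = C_12 = 208012.
X − Y + Z = 4862 − 58786 + 208012 = 154088.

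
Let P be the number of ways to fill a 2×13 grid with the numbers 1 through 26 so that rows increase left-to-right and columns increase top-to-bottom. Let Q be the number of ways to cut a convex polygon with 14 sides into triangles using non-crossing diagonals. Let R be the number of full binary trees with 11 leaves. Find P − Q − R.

Standard Young tableaux of shape 2×n are counted by C_n; here n = 13. So P = C_13 = 742900.
Triangulations of a convex m-gon are counted by C_{m−2}; with m = 14 this is C_12. So Q = C_12 = 208012.
A full binary tree with L leaves has L−1 internal nodes and is counted by C_{L−1}; L = 11 gives C_10. So R = C_10 = 16796.
P − Q − R = 742900 − 208012 − 16796 = 518092.

518092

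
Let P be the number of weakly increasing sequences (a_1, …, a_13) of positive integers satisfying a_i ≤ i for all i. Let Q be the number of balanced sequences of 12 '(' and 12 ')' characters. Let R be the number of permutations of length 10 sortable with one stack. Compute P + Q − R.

934116

Weakly increasing sequences with a_i ≤ i biject with Dyck paths of semilength 13, so there are C_13. So P = C_13 = 742900.
A balanced arrangement of 12 bracket pairs is a Dyck word of semilength 12, so the count is C_12. So Q = C_12 = 208012.
Stack-sortable permutations are exactly the 231-avoiding ones, counted by C_n; here n = 10. So R = C_10 = 16796.
P + Q − R = 742900 + 208012 − 16796 = 934116.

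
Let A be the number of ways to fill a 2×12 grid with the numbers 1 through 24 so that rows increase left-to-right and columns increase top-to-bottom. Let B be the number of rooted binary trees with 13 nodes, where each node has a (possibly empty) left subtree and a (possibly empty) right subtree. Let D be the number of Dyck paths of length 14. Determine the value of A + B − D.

950483

Standard Young tableaux of shape 2×n are counted by C_n; here n = 12. So A = C_12 = 208012.
There are C_n binary search tree shapes on n keys; with n = 13 that is C_13. So B = C_13 = 742900.
Paths of 7 up- and 7 down-steps that never dip below the axis are Dyck paths; their count is C_7. So D = C_7 = 429.
A + B − D = 208012 + 742900 − 429 = 950483.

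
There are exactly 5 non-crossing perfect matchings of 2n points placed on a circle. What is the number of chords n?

3

Non-crossing pairings of 2n points on a circle are counted by C_n; 5 = C_3.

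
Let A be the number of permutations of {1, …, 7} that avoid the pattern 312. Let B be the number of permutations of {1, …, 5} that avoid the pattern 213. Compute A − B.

387

Permutations of [n] avoiding any single length-3 pattern are counted by C_n; here n = 7. So A = C_7 = 429.
For any fixed pattern of length 3, the pattern-avoiding permutations of [5] number C_5. So B = C_5 = 42.
A − B = 429 − 42 = 387.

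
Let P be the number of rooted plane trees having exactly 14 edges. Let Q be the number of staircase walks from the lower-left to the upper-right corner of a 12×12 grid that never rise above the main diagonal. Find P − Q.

2466428

A rooted plane tree with 14 edges has 15 nodes, and the count is C_14. So P = C_14 = 2674440.
Sub-diagonal monotone paths from (0,0) to (12,12) biject with Dyck paths of semilength 12, giving C_12. So Q = C_12 = 208012.
P − Q = 2674440 − 208012 = 2466428.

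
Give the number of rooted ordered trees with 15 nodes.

A rooted plane tree on 15 nodes has 14 edges, and such trees are counted by C_14.
C_14 = C(28,14)/15 = 40116600/15 = 2674440.

2674440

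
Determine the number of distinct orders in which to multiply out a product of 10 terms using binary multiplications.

4862

Ways to associate a product of 10 factors correspond to binary trees on 10 leaves, so the count is C_9.
C_9 = C(18,9)/10 = 48620/10 = 4862.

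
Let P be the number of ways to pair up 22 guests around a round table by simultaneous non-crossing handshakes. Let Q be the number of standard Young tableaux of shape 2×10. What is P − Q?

With 22 = 2·11 people, non-crossing handshake pairings are non-crossing perfect matchings on a circle, counted by C_11. So P = C_11 = 58786.
Standard Young tableaux of shape 2×n are counted by C_n; here n = 10. So Q = C_10 = 16796.
P − Q = 58786 − 16796 = 41990.

41990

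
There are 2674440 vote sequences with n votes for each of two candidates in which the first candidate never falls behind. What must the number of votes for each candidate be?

14

Such ballot sequences with n votes each are counted by C_n. Since C_14 = 2674440, the index is 14.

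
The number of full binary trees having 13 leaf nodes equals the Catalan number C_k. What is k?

Full binary trees with 13 leaves have 13−1 = 12 internal nodes, so there are C_12 of them.

12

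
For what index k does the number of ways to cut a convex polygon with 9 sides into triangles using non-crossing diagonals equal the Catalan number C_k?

Triangulations of a convex m-gon are counted by C_{m−2}; with m = 9 this is C_7.

7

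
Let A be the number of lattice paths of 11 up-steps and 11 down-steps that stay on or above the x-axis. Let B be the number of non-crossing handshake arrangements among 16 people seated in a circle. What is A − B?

57356

Paths of 11 up- and 11 down-steps that never dip below the axis are Dyck paths; their count is C_11. So A = C_11 = 58786.
With 16 = 2·8 people, non-crossing handshake pairings are non-crossing perfect matchings on a circle, counted by C_8. So B = C_8 = 1430.
A − B = 58786 − 1430 = 57356.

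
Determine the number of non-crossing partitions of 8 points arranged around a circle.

1430

Non-crossing partitions of an n-element set are counted by C_n; here n = 8.
C_8 = C_7 · 2(2·7+1)/(7+2) = 429 · 30/9 = 1430.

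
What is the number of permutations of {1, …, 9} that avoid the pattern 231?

Permutations of [n] avoiding any single length-3 pattern are counted by C_n; here n = 9.
C_9 = C(18,9)/10 = 48620/10 = 4862.

4862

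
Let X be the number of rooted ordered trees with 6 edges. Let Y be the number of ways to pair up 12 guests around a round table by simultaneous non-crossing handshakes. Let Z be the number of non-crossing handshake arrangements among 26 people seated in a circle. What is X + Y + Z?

743164

A rooted plane tree with 6 edges has 7 nodes, and the count is C_6. So X = C_6 = 132.
With 12 = 2·6 people, non-crossing handshake pairings are non-crossing perfect matchings on a circle, counted by C_6. So Y = C_6 = 132.
Non-crossing handshake pairings of 2n people are counted by C_n; 26 people gives n = 13. So Z = C_13 = 742900.
X + Y + Z = 132 + 132 + 742900 = 743164.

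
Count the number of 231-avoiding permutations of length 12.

For any fixed pattern of length 3, the pattern-avoiding permutations of [12] number C_12.
C_12 = 208012.

208012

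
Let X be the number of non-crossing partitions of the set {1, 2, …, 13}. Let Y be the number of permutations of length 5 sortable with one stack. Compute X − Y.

742858

The non-crossing partitions of [13] form a lattice of size C_13. So X = C_13 = 742900.
By Knuth's characterisation, the stack-sortable permutations of length 5 are the 231-avoiders, numbering C_5. So Y = C_5 = 42.
X − Y = 742900 − 42 = 742858.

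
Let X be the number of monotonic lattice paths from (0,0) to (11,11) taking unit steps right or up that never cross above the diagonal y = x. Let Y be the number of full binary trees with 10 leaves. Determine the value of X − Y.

Monotone paths in an n×n grid that stay weakly below the diagonal are counted by C_n; here n = 11. So X = C_11 = 58786.
Full binary trees with 10 leaves have 10−1 = 9 internal nodes, so there are C_9 of them. So Y = C_9 = 4862.
X − Y = 58786 − 4862 = 53924.

53924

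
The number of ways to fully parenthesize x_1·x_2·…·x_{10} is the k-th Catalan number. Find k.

Ways to associate a product of 10 factors correspond to binary trees on 10 leaves, so the count is C_9.

9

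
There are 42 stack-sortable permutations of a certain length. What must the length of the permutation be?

Stack-sortable permutations of [n] are counted by C_n. The Catalan number equal to 42 is C_5.

5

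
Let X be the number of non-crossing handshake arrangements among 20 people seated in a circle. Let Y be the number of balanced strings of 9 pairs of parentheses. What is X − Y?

11934

With 20 = 2·10 people, non-crossing handshake pairings are non-crossing perfect matchings on a circle, counted by C_10. So X = C_10 = 16796.
With 9 pairs the number of balanced bracket strings is the Catalan number C_9. So Y = C_9 = 4862.
X − Y = 16796 − 4862 = 11934.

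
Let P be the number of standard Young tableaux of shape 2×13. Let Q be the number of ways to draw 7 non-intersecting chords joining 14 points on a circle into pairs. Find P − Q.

By the hook-length formula (or a Dyck-path bijection), SYT of shape 2×13 number C_13. So P = C_13 = 742900.
Pairing 14 circle points by 7 non-crossing chords gives C_7 matchings. So Q = C_7 = 429.
P − Q = 742900 − 429 = 742471.

742471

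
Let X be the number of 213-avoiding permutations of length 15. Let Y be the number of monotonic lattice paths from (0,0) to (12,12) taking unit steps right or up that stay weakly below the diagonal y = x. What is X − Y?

9486833

For any fixed pattern of length 3, the pattern-avoiding permutations of [15] number C_15. So X = C_15 = 9694845.
Monotone paths in an n×n grid that stay weakly below the diagonal are counted by C_n; here n = 12. So Y = C_12 = 208012.
X − Y = 9694845 − 208012 = 9486833.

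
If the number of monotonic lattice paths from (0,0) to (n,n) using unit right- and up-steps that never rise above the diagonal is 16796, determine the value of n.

Such diagonal-avoiding paths in an n×n grid are counted by C_n. The Catalan number equal to 16796 is C_10.

10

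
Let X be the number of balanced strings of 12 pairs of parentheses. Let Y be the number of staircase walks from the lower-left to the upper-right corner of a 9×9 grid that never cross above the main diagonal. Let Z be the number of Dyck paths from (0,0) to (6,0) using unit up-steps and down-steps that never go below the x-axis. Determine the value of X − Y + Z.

203155

A balanced arrangement of 12 bracket pairs is a Dyck word of semilength 12, so the count is C_12. So X = C_12 = 208012.
Sub-diagonal monotone paths from (0,0) to (9,9) biject with Dyck paths of semilength 9, giving C_9. So Y = C_9 = 4862.
Paths of 3 up- and 3 down-steps that never dip below the axis are Dyck paths; their count is C_3. So Z = C_3 = 5.
X − Y + Z = 208012 − 4862 + 5 = 203155.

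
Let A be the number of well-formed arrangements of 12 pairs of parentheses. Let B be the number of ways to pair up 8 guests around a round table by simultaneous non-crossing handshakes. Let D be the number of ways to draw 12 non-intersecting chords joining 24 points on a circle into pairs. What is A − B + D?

416010

A balanced arrangement of 12 bracket pairs is a Dyck word of semilength 12, so the count is C_12. So A = C_12 = 208012.
Non-crossing handshake pairings of 2n people are counted by C_n; 8 people gives n = 4. So B = C_4 = 14.
Pairing 24 circle points by 12 non-crossing chords gives C_12 matchings. So D = C_12 = 208012.
A − B + D = 208012 − 14 + 208012 = 416010.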